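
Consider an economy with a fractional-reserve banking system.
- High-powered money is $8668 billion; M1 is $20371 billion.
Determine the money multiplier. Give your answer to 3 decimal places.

The money multiplier is m = M / MB = 20371 / 8668 ≈ 2.35014.

2.350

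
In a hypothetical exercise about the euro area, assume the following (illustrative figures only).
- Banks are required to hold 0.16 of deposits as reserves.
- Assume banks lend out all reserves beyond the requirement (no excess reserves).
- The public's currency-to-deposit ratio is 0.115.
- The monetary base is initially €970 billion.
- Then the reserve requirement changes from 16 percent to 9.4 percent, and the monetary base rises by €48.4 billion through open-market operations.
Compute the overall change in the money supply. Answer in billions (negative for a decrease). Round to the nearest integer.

Before: m₁ = (1 + 0.115) / (0.16 + 0.115) ≈ 4.05455, MB₁ = 970, so M₁ = 4.05455 × 970 = 3932.9135 billion.
After: m₂ = (1 + 0.115) / (0.094 + 0.115) ≈ 5.33493, MB₂ = 970 + 48.4 = 1018.4, so M₂ = 5.33493 × 1018.4 ≈ 5433.0927 billion.
ΔM = M₂ − M₁ = 5433.0927 − 3932.9135 = 1500.1792 billion.

€1500 billion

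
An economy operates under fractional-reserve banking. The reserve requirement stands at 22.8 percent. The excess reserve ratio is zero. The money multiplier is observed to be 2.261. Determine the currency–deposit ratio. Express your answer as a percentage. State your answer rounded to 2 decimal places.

38.42%

Using m = 2.261. From m = (1 + c)/(c + rr + e), rearranging gives 1 + c = m·(c + rr + e), so c·(1 − m) = m·(rr + e) − 1.
Hence c = [m·(rr + e) − 1]/(1 − m) = [2.261 × (0.228 + 0) − 1] / (1 − 2.261) ≈ 0.384213.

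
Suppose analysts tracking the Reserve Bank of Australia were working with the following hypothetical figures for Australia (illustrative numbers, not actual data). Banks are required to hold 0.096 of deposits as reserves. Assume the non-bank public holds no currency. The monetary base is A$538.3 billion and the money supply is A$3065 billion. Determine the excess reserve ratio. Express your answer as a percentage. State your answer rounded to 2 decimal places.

Using m = M/MB = 3065/538.3 ≈ 5.693851. Since m = (1 + c)/(c + rr + e), the denominator satisfies c + rr + e = (1 + c)/m = (1 + 0) / 5.693851 ≈ 0.175628.
With c = 0 and rr = 0.096, the excess reserve ratio is 0.175628 − 0 − 0.096 = 0.079628.

7.96%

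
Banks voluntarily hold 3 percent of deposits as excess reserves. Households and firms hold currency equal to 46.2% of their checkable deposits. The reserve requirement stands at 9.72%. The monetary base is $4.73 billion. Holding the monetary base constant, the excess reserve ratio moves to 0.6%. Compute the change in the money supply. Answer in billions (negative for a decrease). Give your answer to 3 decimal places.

$0.498 billion

Initially m₁ = (1 + 0.462) / (0.0972 + 0.03 + 0.462) ≈ 2.48133, so M₁ = 2.48133 × 4.73 ≈ 11.7367 billion.
After the change m₂ = (1 + 0.462) / (0.0972 + 0.006 + 0.462) ≈ 2.58669, so M₂ = 2.58669 × 4.73 ≈ 12.235 billion.
ΔM = M₂ − M₁ = 12.235 − 11.7367 = 0.4983 billion.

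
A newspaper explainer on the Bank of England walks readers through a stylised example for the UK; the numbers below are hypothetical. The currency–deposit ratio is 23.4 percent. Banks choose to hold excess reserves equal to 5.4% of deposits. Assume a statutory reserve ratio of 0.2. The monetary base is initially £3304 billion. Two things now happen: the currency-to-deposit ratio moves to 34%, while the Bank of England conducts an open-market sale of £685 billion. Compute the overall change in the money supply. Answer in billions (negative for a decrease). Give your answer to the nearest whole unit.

Before: m₁ = (1 + 0.234) / (0.2 + 0.054 + 0.234) ≈ 2.52869, MB₁ = 3304, so M₁ = 2.52869 × 3304 ≈ 8354.7918 billion.
After: m₂ = (1 + 0.34) / (0.2 + 0.054 + 0.34) ≈ 2.25589, MB₂ = 3304 − 685 = 2619, so M₂ = 2.25589 × 2619 ≈ 5908.1759 billion.
ΔM = M₂ − M₁ = 5908.1759 − 8354.7918 = -2446.6159 billion.

-2447 billion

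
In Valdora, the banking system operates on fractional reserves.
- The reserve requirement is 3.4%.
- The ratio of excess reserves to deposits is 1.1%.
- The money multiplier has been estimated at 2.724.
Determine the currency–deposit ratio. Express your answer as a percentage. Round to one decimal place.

50.9%

Using m = 2.724. From m = (1 + c)/(c + rr + e), rearranging gives 1 + c = m·(c + rr + e), so c·(1 − m) = m·(rr + e) − 1.
Hence c = [m·(rr + e) − 1]/(1 − m) = [2.724 × (0.034 + 0.011) − 1] / (1 − 2.724) ≈ 0.508944.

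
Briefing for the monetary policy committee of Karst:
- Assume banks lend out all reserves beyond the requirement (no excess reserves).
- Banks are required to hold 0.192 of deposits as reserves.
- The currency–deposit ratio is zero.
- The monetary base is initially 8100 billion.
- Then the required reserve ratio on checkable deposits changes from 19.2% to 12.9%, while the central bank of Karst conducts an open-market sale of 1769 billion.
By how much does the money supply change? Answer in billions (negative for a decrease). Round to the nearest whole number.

Before: m₁ = 1 / (0.192) ≈ 5.20833, MB₁ = 8100, so M₁ = 5.20833 × 8100 = 42187.473 billion.
After: m₂ = 1 / (0.129) ≈ 7.75194, MB₂ = 8100 − 1769 = 6331, so M₂ = 7.75194 × 6331 ≈ 49077.5321 billion.
ΔM = M₂ − M₁ = 49077.5321 − 42187.473 = 6890.0591 billion.

6890 billion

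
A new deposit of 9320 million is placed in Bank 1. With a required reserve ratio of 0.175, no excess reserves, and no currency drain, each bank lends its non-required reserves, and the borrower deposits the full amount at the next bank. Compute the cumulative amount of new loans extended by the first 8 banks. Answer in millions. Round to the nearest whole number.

Bank i lends (1 − rr)^i of the original deposit: Bank 1 lends 9320·0.8250 = 7689.0000, Bank 2 lends 9320·0.8250² = 6343.4250, and so on.
Summing a geometric series: total = 9320·[0.8250·(1 − 0.8250^8) / (1 − 0.8250)] ≈ 34508.1914 million.

34508 million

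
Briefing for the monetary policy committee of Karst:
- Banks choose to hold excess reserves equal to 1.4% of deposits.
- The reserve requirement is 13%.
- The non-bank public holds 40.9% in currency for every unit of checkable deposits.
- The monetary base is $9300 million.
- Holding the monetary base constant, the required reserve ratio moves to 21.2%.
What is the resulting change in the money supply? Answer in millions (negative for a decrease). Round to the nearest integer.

Initially m₁ = (1 + 0.409) / (0.13 + 0.014 + 0.409) ≈ 2.54792, so M₁ = 2.54792 × 9300 = 23695.656 million.
After the change m₂ = (1 + 0.409) / (0.212 + 0.014 + 0.409) ≈ 2.21890, so M₂ = 2.21890 × 9300 = 20635.77 million.
ΔM = M₂ − M₁ = 20635.77 − 23695.656 = -3059.886 million.

-3060 million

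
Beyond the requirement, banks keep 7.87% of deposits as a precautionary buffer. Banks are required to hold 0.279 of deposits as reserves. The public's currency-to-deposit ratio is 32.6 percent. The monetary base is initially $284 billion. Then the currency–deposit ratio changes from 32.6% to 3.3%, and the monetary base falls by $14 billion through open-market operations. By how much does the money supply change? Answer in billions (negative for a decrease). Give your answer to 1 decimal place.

$163.1 billion

Before: m₁ = (1 + 0.326) / (0.279 + 0.0787 + 0.326) ≈ 1.93945, MB₁ = 284, so M₁ = 1.93945 × 284 = 550.8038 billion.
After: m₂ = (1 + 0.033) / (0.279 + 0.0787 + 0.033) ≈ 2.64397, MB₂ = 284 − 14 = 270, so M₂ = 2.64397 × 270 = 713.8719 billion.
ΔM = M₂ − M₁ = 713.8719 − 550.8038 = 163.0681 billion.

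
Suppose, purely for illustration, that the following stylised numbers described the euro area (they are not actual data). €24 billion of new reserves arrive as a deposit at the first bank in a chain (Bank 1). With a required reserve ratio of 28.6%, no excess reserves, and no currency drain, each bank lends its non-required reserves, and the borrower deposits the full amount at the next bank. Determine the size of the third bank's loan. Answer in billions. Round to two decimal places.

Each bank lends a fraction (1 − rr) = 0.7140 of the deposit it receives, so Bank 3 receives 24·0.7140^2 and lends 24·0.7140^3 ≈ 8.7359 billion.

€8.74 billion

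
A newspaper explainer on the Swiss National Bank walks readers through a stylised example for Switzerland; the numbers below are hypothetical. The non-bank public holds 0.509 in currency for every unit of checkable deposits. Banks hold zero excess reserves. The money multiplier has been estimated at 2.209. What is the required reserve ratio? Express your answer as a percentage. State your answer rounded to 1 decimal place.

17.4%

Using m = 2.209. Since m = (1 + c)/(c + rr + e), the denominator satisfies c + rr + e = (1 + c)/m = (1 + 0.509) / 2.209 ≈ 0.683115.
With c = 0.509 and e = 0, the required reserve ratio is 0.683115 − 0.509 − 0 = 0.174115.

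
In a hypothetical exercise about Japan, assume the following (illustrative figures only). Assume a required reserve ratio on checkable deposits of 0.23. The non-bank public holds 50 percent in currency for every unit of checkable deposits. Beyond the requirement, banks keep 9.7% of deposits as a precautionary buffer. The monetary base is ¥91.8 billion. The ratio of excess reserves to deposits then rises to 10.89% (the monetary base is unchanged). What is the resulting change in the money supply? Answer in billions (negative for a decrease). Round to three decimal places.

Initially m₁ = (1 + 0.5) / (0.23 + 0.097 + 0.5) ≈ 1.813785, so M₁ = 1.813785 × 91.8 ≈ 166.5055 billion.
After the change m₂ = (1 + 0.5) / (0.23 + 0.1089 + 0.5) ≈ 1.788056, so M₂ = 1.788056 × 91.8 ≈ 164.1435 billion.
ΔM = M₂ − M₁ = 164.1435 − 166.5055 = -2.362 billion.

-2.362 billion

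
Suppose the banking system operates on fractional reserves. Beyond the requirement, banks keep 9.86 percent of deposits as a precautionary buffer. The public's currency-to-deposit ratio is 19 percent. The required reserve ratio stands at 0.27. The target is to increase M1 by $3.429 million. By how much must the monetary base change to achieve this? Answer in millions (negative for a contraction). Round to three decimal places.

$1.610 million

The money multiplier is m = (1 + c) / (rr + e + c) = (1 + 0.19) / (0.27 + 0.0986 + 0.19) ≈ 2.13033.
ΔMB = ΔM / m = (+3.429) / 2.13033 ≈ 1.6096 million.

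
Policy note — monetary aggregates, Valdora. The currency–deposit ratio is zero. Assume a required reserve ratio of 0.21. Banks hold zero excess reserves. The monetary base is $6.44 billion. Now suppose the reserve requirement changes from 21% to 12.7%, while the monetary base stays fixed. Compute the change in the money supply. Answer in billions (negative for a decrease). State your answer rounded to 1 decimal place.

Initially m₁ = 1 / (0.21) ≈ 4.7619, so M₁ = 4.7619 × 6.44 ≈ 30.6666 billion.
After the change m₂ = 1 / (0.127) ≈ 7.8740, so M₂ = 7.8740 × 6.44 ≈ 50.7086 billion.
ΔM = M₂ − M₁ = 50.7086 − 30.6666 = 20.042 billion.

$20.0 billion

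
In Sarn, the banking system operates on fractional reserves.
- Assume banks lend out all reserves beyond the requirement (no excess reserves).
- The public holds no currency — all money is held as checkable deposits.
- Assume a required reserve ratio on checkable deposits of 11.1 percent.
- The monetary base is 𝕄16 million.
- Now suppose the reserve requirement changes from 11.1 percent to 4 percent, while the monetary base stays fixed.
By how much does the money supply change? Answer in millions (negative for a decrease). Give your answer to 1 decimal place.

Initially m₁ = 1 / (0.111) ≈ 9.0090, so M₁ = 9.0090 × 16 = 144.144 million.
After the change m₂ = 1 / (0.04) = 25, so M₂ = 25 × 16 = 400 million.
ΔM = M₂ − M₁ = 400 − 144.144 = 255.856 million.

𝕄255.9 million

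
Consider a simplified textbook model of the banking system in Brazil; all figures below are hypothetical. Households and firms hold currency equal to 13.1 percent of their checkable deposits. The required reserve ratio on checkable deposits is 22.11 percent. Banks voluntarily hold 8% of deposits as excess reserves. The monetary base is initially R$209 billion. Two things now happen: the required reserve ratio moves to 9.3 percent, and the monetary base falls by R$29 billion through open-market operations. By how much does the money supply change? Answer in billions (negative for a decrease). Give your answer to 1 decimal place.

R$122.6 billion

Before: m₁ = (1 + 0.131) / (0.2211 + 0.08 + 0.131) ≈ 2.61745, MB₁ = 209, so M₁ = 2.61745 × 209 ≈ 547.0471 billion.
After: m₂ = (1 + 0.131) / (0.093 + 0.08 + 0.131) ≈ 3.72039, MB₂ = 209 − 29 = 180, so M₂ = 3.72039 × 180 = 669.6702 billion.
ΔM = M₂ − M₁ = 669.6702 − 547.0471 = 122.6231 billion.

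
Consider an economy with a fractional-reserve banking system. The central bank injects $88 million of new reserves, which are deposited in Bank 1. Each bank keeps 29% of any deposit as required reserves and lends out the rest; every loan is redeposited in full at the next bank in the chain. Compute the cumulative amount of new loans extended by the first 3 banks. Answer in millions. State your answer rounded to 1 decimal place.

Bank i lends (1 − rr)^i of the original deposit: Bank 1 lends 88·0.7100 = 62.4800, Bank 2 lends 88·0.7100² = 44.3608, and so on.
Summing a geometric series: total = 88·[0.7100·(1 − 0.7100^3) / (1 − 0.7100)] ≈ 138.3370 million.

$138.3 million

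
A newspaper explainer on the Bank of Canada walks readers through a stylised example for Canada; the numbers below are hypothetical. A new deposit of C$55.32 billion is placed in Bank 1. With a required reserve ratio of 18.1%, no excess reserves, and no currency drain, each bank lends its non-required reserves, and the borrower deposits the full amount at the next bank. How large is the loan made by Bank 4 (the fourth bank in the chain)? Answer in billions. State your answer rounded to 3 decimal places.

Each bank lends a fraction (1 − rr) = 0.8190 of the deposit it receives, so Bank 4 receives 55.32·0.8190^3 and lends 55.32·0.8190^4 ≈ 24.8896 billion.

C$24.890 billion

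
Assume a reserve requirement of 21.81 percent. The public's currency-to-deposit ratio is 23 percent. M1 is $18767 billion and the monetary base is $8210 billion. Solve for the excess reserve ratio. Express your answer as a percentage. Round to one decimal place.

9.0%

Using m = M/MB = 18767/8210 ≈ 2.285871. Since m = (1 + c)/(c + rr + e), the denominator satisfies c + rr + e = (1 + c)/m = (1 + 0.23) / 2.285871 ≈ 0.538088.
With c = 0.23 and rr = 0.2181, the excess reserve ratio is 0.538088 − 0.23 − 0.2181 = 0.089988.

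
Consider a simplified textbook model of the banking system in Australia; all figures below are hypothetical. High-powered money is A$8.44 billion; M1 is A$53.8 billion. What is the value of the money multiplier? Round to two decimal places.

The money multiplier is m = M / MB = 53.8 / 8.44 ≈ 6.37441.

6.37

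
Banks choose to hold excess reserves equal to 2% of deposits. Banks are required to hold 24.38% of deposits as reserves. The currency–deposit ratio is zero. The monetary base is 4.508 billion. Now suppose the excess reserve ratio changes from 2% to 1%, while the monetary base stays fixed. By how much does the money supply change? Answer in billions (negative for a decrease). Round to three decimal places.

0.673 billion

Initially m₁ = 1 / (0.2438 + 0.02) ≈ 3.79075, so M₁ = 3.79075 × 4.508 ≈ 17.0887 billion.
After the change m₂ = 1 / (0.2438 + 0.01) ≈ 3.94011, so M₂ = 3.94011 × 4.508 ≈ 17.762 billion.
ΔM = M₂ − M₁ = 17.762 − 17.0887 = 0.6733 billion.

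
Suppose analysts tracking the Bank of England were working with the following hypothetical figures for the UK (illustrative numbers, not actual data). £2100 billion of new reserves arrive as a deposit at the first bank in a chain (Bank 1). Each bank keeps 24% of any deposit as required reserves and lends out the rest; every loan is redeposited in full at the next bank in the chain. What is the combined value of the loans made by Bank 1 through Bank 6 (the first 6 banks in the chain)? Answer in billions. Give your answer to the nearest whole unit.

Bank i lends (1 − rr)^i of the original deposit: Bank 1 lends 2100·0.7600 = 1596.0000, Bank 2 lends 2100·0.7600² = 1212.9600, and so on.
Summing a geometric series: total = 2100·[0.7600·(1 − 0.7600^6) / (1 − 0.7600)] ≈ 5368.5455 billion.

£5369 billion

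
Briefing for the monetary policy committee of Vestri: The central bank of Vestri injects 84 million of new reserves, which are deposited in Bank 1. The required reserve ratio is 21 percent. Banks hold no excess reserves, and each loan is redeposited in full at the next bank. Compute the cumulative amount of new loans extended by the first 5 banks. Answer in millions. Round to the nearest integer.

219 million

Bank i lends (1 − rr)^i of the original deposit: Bank 1 lends 84·0.7900 = 66.3600, Bank 2 lends 84·0.7900² = 52.4244, and so on.
Summing a geometric series: total = 84·[0.7900·(1 − 0.7900^5) / (1 − 0.7900)] ≈ 218.7650 million.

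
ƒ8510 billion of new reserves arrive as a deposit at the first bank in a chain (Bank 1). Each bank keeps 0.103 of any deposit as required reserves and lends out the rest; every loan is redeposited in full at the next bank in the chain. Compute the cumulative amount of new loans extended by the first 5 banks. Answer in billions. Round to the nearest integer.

ƒ31074 billion

Bank i lends (1 − rr)^i of the original deposit: Bank 1 lends 8510·0.8970 = 7633.4700, Bank 2 lends 8510·0.8970² ≈ 6847.2226, and so on.
Summing a geometric series: total = 8510·[0.8970·(1 − 0.8970^5) / (1 − 0.8970)] ≈ 31073.8634 billion.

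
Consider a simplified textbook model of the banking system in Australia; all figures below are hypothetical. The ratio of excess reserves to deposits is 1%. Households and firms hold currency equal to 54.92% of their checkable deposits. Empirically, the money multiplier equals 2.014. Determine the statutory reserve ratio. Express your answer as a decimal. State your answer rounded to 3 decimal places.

0.210

Using m = 2.014. Since m = (1 + c)/(c + rr + e), the denominator satisfies c + rr + e = (1 + c)/m = (1 + 0.5492) / 2.014 ≈ 0.769215.
With c = 0.5492 and e = 0.01, the statutory reserve ratio is 0.769215 − 0.5492 − 0.01 = 0.210015.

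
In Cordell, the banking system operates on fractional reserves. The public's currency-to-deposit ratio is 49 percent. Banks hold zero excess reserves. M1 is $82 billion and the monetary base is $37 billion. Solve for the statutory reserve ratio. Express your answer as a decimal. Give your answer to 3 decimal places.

0.182

Using m = M/MB = 82/37 ≈ 2.216216. Since m = (1 + c)/(c + rr + e), the denominator satisfies c + rr + e = (1 + c)/m = (1 + 0.49) / 2.216216 ≈ 0.672317.
With c = 0.49 and e = 0, the statutory reserve ratio is 0.672317 − 0.49 − 0 = 0.182317.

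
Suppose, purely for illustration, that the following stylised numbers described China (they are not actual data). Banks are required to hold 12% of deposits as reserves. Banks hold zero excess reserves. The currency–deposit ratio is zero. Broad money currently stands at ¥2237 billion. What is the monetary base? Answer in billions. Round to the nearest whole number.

With no currency drain and no excess reserves, the money multiplier is m = 1/rr = 1/0.12 ≈ 8.33333.
The monetary base is MB = M / m = 2237 / 8.33333 ≈ 268.4401 billion.

¥268 billion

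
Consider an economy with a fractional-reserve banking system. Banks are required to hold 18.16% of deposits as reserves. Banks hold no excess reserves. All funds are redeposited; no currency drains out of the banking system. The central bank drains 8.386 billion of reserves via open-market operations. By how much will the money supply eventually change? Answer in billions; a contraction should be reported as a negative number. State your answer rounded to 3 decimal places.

-46.178 billion

The simple money multiplier is m = 1/rr = 1/0.1816 ≈ 5.50661.
An open-market sale reduces the monetary base by 8.386 billion, so ΔM = m × ΔMB = 5.50661 × (−8.386) ≈ -46.1784 billion.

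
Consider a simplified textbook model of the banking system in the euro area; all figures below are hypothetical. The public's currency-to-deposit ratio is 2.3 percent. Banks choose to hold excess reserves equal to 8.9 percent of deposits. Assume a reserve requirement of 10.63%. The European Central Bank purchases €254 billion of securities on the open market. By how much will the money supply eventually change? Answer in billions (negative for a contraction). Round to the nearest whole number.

€1190 billion

The money multiplier is m = (1 + c) / (rr + e + c) = (1 + 0.023) / (0.1063 + 0.089 + 0.023) ≈ 4.6862.
The purchase adds 254 billion of base, so ΔM = m × ΔMB = 4.6862 × (+254) = 1190.2948 billion.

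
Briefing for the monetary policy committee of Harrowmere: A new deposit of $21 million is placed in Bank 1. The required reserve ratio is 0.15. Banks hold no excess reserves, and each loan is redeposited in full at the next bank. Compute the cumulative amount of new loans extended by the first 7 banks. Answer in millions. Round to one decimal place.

Bank i lends (1 − rr)^i of the original deposit: Bank 1 lends 21·0.8500 = 17.8500, Bank 2 lends 21·0.8500² = 15.1725, and so on.
Summing a geometric series: total = 21·[0.8500·(1 − 0.8500^7) / (1 − 0.8500)] ≈ 80.8513 million.

$80.9 million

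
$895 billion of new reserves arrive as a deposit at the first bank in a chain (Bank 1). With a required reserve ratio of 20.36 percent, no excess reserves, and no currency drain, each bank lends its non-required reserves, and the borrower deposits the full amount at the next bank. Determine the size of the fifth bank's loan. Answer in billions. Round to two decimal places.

Each bank lends a fraction (1 − rr) = 0.7964 of the deposit it receives, so Bank 5 receives 895·0.7964^4 and lends 895·0.7964^5 ≈ 286.7341 billion.

$286.73 billion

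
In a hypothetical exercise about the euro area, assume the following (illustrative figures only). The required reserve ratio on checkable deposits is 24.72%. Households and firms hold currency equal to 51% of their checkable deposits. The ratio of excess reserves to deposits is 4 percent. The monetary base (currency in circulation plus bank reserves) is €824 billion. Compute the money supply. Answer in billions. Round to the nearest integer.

The money multiplier is m = (1 + c) / (rr + e + c) = (1 + 0.51) / (0.2472 + 0.04 + 0.51) ≈ 1.8941.
So M = m × MB = 1.8941 × 824 = 1560.7384 billion.

€1561 billion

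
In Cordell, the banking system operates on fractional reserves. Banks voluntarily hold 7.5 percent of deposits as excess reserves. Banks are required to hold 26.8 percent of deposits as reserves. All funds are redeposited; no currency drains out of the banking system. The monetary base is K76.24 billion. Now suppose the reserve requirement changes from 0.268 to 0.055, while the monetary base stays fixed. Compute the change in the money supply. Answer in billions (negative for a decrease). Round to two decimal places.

Initially m₁ = 1 / (0.268 + 0.075) ≈ 2.91545, so M₁ = 2.91545 × 76.24 ≈ 222.2739 billion.
After the change m₂ = 1 / (0.055 + 0.075) ≈ 7.69231, so M₂ = 7.69231 × 76.24 ≈ 586.4617 billion.
ΔM = M₂ − M₁ = 586.4617 − 222.2739 = 364.1878 billion.

K364.19 billion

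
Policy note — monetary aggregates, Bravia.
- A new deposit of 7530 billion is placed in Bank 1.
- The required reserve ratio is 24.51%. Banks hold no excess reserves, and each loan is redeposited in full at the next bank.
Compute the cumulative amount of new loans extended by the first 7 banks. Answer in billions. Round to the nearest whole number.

Bank i lends (1 − rr)^i of the original deposit: Bank 1 lends 7530·0.7549 = 5684.3970, Bank 2 lends 7530·0.7549² ≈ 4291.1513, and so on.
Summing a geometric series: total = 7530·[0.7549·(1 − 0.7549^7) / (1 − 0.7549)] ≈ 19951.9897 billion.

19952 billion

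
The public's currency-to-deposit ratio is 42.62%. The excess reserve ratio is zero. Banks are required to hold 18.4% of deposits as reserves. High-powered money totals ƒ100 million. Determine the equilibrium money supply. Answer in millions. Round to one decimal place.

The money multiplier is m = (1 + c) / (rr + c) = (1 + 0.4262) / (0.184 + 0.4262) ≈ 2.3373.
So M = m × MB = 2.3373 × 100 = 233.73 million.

ƒ233.7 million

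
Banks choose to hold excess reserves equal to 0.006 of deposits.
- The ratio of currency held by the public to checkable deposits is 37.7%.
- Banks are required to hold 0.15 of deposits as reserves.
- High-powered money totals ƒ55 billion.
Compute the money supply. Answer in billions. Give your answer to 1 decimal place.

The money multiplier is m = (1 + c) / (rr + e + c) = (1 + 0.377) / (0.15 + 0.006 + 0.377) ≈ 2.5835.
So M = m × MB = 2.5835 × 55 = 142.0925 billion.

ƒ142.1 billion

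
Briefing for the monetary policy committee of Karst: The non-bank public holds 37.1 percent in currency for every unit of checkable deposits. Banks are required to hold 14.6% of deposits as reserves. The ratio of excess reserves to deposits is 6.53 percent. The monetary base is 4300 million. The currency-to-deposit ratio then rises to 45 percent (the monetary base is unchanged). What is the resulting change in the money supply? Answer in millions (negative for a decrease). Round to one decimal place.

-695.8 million

Initially m₁ = (1 + 0.371) / (0.146 + 0.0653 + 0.371) ≈ 2.354456, so M₁ = 2.354456 × 4300 = 10124.1608 million.
After the change m₂ = (1 + 0.45) / (0.146 + 0.0653 + 0.45) ≈ 2.192651, so M₂ = 2.192651 × 4300 = 9428.3993 million.
ΔM = M₂ − M₁ = 9428.3993 − 10124.1608 = -695.7615 million.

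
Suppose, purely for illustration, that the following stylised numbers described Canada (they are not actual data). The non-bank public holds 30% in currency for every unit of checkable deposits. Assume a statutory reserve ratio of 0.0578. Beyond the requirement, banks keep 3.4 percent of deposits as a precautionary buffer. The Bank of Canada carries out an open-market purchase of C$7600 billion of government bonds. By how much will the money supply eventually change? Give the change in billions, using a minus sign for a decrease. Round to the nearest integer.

The money multiplier is m = (1 + c) / (rr + e + c) = (1 + 0.3) / (0.0578 + 0.034 + 0.3) ≈ 3.31802.
The purchase adds 7600 billion of base, so ΔM = m × ΔMB = 3.31802 × (+7600) = 25216.952 billion.

C$25217 billion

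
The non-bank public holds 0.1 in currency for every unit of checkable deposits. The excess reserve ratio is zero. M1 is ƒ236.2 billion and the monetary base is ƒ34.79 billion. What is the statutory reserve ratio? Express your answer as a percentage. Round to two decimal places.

6.20%

Using m = M/MB = 236.2/34.79 ≈ 6.789307. Since m = (1 + c)/(c + rr + e), the denominator satisfies c + rr + e = (1 + c)/m = (1 + 0.1) / 6.789307 ≈ 0.162019.
With c = 0.1 and e = 0, the statutory reserve ratio is 0.162019 − 0.1 − 0 = 0.062019.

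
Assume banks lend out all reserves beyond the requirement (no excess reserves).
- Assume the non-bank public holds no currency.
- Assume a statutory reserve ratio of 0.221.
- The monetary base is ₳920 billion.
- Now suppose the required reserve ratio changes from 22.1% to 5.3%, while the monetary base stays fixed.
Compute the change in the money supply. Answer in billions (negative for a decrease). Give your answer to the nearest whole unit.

₳13196 billion

Initially m₁ = 1 / (0.221) ≈ 4.5249, so M₁ = 4.5249 × 920 = 4162.908 billion.
After the change m₂ = 1 / (0.053) ≈ 18.8679, so M₂ = 18.8679 × 920 = 17358.468 billion.
ΔM = M₂ − M₁ = 17358.468 − 4162.908 = 13195.56 billion.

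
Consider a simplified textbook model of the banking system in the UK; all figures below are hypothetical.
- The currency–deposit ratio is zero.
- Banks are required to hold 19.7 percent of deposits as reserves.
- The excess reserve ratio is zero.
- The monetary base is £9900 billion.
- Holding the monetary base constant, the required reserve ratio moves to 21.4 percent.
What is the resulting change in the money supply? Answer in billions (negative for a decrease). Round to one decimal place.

-3992.1 billion

Initially m₁ = 1 / (0.197) ≈ 5.076142, so M₁ = 5.076142 × 9900 = 50253.8058 billion.
After the change m₂ = 1 / (0.214) ≈ 4.672897, so M₂ = 4.672897 × 9900 = 46261.6803 billion.
ΔM = M₂ − M₁ = 46261.6803 − 50253.8058 = -3992.1255 billion.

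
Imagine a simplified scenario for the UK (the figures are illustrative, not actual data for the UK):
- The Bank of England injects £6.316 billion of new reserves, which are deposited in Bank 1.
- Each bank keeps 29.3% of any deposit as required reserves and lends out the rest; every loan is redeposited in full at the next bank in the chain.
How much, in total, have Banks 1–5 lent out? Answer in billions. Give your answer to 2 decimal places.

Bank i lends (1 − rr)^i of the original deposit: Bank 1 lends 6.316·0.7070 ≈ 4.4654, Bank 2 lends 6.316·0.7070² ≈ 3.1570, and so on.
Summing a geometric series: total = 6.316·[0.7070·(1 − 0.7070^5) / (1 − 0.7070)] ≈ 12.5482 billion.

£12.55 billion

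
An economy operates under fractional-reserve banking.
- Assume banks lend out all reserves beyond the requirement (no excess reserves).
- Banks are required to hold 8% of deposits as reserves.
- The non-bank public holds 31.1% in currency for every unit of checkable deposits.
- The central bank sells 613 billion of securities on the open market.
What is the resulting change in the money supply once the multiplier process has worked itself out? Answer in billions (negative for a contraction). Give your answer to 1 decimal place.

The money multiplier is m = (1 + c) / (rr + c) = (1 + 0.311) / (0.08 + 0.311) ≈ 3.35294.
The sale removes 613 billion of base, so ΔM = m × ΔMB = 3.35294 × (−613) ≈ -2055.3522 billion.

-2055.4 billion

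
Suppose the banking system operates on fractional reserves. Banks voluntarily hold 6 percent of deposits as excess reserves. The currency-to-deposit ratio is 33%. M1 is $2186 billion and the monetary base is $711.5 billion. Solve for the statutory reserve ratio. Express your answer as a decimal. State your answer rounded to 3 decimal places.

0.043

Using m = M/MB = 2186/711.5 ≈ 3.072382. Since m = (1 + c)/(c + rr + e), the denominator satisfies c + rr + e = (1 + c)/m = (1 + 0.33) / 3.072382 ≈ 0.432889.
With c = 0.33 and e = 0.06, the statutory reserve ratio is 0.432889 − 0.33 − 0.06 = 0.042889.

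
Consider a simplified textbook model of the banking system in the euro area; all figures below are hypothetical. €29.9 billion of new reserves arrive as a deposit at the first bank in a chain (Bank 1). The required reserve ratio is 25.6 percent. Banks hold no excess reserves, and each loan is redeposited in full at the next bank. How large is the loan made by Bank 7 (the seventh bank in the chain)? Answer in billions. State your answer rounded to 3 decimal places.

€3.773 billion

Each bank lends a fraction (1 − rr) = 0.7440 of the deposit it receives, so Bank 7 receives 29.9·0.7440^6 and lends 29.9·0.7440^7 ≈ 3.7730 billion.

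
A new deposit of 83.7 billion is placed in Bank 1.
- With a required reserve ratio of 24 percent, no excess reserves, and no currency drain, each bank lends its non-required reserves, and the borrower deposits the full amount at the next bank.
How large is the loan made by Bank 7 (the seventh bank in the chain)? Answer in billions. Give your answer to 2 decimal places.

Each bank lends a fraction (1 − rr) = 0.7600 of the deposit it receives, so Bank 7 receives 83.7·0.7600^6 and lends 83.7·0.7600^7 ≈ 12.2580 billion.

12.26 billion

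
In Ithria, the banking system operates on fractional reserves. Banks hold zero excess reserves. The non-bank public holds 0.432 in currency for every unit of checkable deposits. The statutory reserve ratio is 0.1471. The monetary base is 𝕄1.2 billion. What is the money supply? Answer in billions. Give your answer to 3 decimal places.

The money multiplier is m = (1 + c) / (rr + c) = (1 + 0.432) / (0.1471 + 0.432) ≈ 2.47280.
So M = m × MB = 2.47280 × 1.2 ≈ 2.9674 billion.

𝕄2.967 billion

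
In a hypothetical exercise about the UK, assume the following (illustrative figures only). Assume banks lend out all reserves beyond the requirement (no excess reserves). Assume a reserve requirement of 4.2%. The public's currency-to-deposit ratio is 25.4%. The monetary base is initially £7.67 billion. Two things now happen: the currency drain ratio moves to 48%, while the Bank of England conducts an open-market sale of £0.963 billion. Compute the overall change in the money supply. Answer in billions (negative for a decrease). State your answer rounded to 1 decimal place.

-13.5 billion

Before: m₁ = (1 + 0.254) / (0.042 + 0.254) ≈ 4.2365, MB₁ = 7.67, so M₁ = 4.2365 × 7.67 ≈ 32.494 billion.
After: m₂ = (1 + 0.48) / (0.042 + 0.48) ≈ 2.8352, MB₂ = 7.67 − 0.963 = 6.707, so M₂ = 2.8352 × 6.707 ≈ 19.0157 billion.
ΔM = M₂ − M₁ = 19.0157 − 32.494 = -13.4783 billion.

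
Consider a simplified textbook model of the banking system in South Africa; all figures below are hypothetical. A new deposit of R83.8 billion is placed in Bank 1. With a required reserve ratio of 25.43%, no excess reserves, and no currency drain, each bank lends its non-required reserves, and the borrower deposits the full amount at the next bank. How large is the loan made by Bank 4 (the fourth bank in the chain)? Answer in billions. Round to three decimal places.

R25.912 billion

Each bank lends a fraction (1 − rr) = 0.7457 of the deposit it receives, so Bank 4 receives 83.8·0.7457^3 and lends 83.8·0.7457^4 ≈ 25.9120 billion.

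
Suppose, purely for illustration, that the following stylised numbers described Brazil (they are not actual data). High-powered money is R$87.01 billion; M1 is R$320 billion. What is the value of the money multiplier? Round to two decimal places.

3.68

The money multiplier is m = M / MB = 320 / 87.01 ≈ 3.67774.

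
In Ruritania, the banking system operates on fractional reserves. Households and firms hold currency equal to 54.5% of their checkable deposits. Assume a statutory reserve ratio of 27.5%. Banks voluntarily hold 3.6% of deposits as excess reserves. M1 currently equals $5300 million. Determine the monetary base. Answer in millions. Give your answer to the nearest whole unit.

$2936 million

The money multiplier is m = (1 + c) / (rr + e + c) = (1 + 0.545) / (0.275 + 0.036 + 0.545) ≈ 1.80491.
MB = M / m = 5300 / 1.80491 ≈ 2936.4345 million.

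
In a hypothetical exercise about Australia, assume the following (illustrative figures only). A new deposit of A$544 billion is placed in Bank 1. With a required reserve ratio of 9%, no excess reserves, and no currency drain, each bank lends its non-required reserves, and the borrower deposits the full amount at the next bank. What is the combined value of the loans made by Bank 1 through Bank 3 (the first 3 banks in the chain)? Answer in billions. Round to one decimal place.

A$1355.5 billion

Bank i lends (1 − rr)^i of the original deposit: Bank 1 lends 544·0.9100 = 495.0400, Bank 2 lends 544·0.9100² = 450.4864, and so on.
Summing a geometric series: total = 544·[0.9100·(1 − 0.9100^3) / (1 − 0.9100)] ≈ 1355.4690 billion.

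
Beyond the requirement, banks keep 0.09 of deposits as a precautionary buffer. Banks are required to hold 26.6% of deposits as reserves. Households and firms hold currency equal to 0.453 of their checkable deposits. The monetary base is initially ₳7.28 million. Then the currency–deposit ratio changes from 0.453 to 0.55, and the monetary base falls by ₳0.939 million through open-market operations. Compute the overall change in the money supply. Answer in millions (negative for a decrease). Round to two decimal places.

-2.23 million

Before: m₁ = (1 + 0.453) / (0.266 + 0.09 + 0.453) ≈ 1.7960, MB₁ = 7.28, so M₁ = 1.7960 × 7.28 ≈ 13.0749 million.
After: m₂ = (1 + 0.55) / (0.266 + 0.09 + 0.55) ≈ 1.7108, MB₂ = 7.28 − 0.939 = 6.341, so M₂ = 1.7108 × 6.341 ≈ 10.8482 million.
ΔM = M₂ − M₁ = 10.8482 − 13.0749 = -2.2267 million.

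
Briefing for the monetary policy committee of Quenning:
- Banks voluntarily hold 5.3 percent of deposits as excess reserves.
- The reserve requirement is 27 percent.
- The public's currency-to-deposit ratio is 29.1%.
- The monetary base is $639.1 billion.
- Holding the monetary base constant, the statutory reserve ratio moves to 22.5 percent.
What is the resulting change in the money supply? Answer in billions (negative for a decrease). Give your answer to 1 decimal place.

$106.3 billion

Initially m₁ = (1 + 0.291) / (0.27 + 0.053 + 0.291) ≈ 2.10261, so M₁ = 2.10261 × 639.1 ≈ 1343.7781 billion.
After the change m₂ = (1 + 0.291) / (0.225 + 0.053 + 0.291) ≈ 2.26889, so M₂ = 2.26889 × 639.1 ≈ 1450.0476 billion.
ΔM = M₂ − M₁ = 1450.0476 − 1343.7781 = 106.2695 billion.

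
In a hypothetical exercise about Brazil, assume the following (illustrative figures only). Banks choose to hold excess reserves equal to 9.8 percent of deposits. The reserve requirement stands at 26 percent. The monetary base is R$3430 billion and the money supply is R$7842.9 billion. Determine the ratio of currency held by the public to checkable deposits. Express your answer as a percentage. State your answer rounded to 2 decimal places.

14.10%

Using m = M/MB = 7842.9/3430 ≈ 2.286560. From m = (1 + c)/(c + rr + e), rearranging gives 1 + c = m·(c + rr + e), so c·(1 − m) = m·(rr + e) − 1.
Hence c = [m·(rr + e) − 1]/(1 − m) = [2.286560 × (0.26 + 0.098) − 1] / (1 − 2.286560) ≈ 0.141005.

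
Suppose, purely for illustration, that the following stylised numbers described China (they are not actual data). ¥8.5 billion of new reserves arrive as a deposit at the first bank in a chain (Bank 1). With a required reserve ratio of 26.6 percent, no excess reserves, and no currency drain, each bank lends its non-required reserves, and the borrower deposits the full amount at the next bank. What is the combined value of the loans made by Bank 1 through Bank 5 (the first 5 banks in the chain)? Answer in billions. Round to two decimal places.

Bank i lends (1 − rr)^i of the original deposit: Bank 1 lends 8.5·0.7340 = 6.2390, Bank 2 lends 8.5·0.7340² ≈ 4.5794, and so on.
Summing a geometric series: total = 8.5·[0.7340·(1 − 0.7340^5) / (1 − 0.7340)] ≈ 18.4578 billion.

¥18.46 billion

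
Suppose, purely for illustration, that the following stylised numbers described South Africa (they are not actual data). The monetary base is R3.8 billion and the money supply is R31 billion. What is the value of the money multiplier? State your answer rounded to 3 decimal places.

8.158

The money multiplier is m = M / MB = 31 / 3.8 ≈ 8.15789.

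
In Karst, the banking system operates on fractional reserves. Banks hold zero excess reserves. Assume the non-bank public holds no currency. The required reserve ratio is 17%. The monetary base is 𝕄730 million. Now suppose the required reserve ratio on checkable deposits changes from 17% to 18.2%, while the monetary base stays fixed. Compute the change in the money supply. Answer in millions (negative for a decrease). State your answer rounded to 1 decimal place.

-283.1 million

Initially m₁ = 1 / (0.17) ≈ 5.88235, so M₁ = 5.88235 × 730 = 4294.1155 million.
After the change m₂ = 1 / (0.182) ≈ 5.49451, so M₂ = 5.49451 × 730 = 4010.9923 million.
ΔM = M₂ − M₁ = 4010.9923 − 4294.1155 = -283.1232 million.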